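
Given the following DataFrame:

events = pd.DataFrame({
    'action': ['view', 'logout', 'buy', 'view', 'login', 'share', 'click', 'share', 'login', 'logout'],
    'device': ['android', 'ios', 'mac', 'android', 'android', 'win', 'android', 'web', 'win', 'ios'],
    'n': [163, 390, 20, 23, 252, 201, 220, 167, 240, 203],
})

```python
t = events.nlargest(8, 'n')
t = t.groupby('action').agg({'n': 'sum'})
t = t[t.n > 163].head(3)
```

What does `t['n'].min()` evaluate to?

take 8 rows with largest n:
   action   device    n
1  logout      ios  390
4   login  android  252
8   login      win  240
6   click  android  220
9  logout      ios  203
5   share      win  201
7   share      web  167
0    view  android  163
group by action, sum of n:
          n
action     
click   220
login   492
logout  593
share   368
view    163
filter rows where n > 163:
          n
action     
click   220
login   492
logout  593
share   368
take first 3 rows:
          n
action     
click   220
login   492
logout  593

220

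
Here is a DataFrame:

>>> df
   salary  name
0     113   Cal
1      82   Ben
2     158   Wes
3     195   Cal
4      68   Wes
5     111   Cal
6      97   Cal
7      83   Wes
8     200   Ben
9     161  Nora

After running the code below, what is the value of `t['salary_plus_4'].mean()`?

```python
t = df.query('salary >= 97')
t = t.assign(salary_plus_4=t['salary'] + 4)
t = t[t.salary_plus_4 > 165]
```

filter rows where salary >= 97:
   salary  name
0     113   Cal
2     158   Wes
3     195   Cal
5     111   Cal
6      97   Cal
8     200   Ben
9     161  Nora
add column salary_plus_4 = t['salary'] + 4:
   salary  name  salary_plus_4
0     113   Cal            117
2     158   Wes            162
3     195   Cal            199
5     111   Cal            115
6      97   Cal            101
8     200   Ben            204
9     161  Nora            165
filter rows where salary_plus_4 > 165:
   salary name  salary_plus_4
3     195  Cal            199
8     200  Ben            204
Finally, mean of column 'salary_plus_4' = 201.5.

201.5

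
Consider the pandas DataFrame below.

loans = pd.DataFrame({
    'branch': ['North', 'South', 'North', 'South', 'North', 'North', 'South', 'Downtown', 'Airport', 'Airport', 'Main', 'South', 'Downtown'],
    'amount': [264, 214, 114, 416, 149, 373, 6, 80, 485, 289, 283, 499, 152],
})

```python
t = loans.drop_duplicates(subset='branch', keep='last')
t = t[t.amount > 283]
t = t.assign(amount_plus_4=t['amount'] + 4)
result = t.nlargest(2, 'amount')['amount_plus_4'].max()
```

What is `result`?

drop duplicate branch (keep=last):
      branch  amount
5      North     373
9    Airport     289
10      Main     283
11     South     499
12  Downtown     152
filter rows where amount > 283:
     branch  amount
5     North     373
9   Airport     289
11    South     499
add column amount_plus_4 = t['amount'] + 4:
     branch  amount  amount_plus_4
5     North     373            377
9   Airport     289            293
11    South     499            503
take 2 rows with largest amount:
   branch  amount  amount_plus_4
11  South     499            503
5   North     373            377

503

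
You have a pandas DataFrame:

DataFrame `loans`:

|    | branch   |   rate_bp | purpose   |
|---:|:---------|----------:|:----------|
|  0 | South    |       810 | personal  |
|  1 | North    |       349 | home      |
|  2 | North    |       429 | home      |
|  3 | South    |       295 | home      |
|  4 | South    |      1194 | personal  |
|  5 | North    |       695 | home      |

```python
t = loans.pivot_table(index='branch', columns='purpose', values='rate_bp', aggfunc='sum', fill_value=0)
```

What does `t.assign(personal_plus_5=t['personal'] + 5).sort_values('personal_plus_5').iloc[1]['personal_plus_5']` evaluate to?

2009

pivot: rows=branch, cols=purpose, sum(rate_bp):
purpose  home  personal
branch                 
North    1473         0
South     295      2004
add column personal_plus_5 = t['personal'] + 5:
purpose  home  personal  personal_plus_5
branch                                  
North    1473         0                5
South     295      2004             2009
sort by personal_plus_5:
purpose  home  personal  personal_plus_5
branch                                  
North    1473         0                5
South     295      2004             2009
So iloc[1]['personal_plus_5'] = 2009.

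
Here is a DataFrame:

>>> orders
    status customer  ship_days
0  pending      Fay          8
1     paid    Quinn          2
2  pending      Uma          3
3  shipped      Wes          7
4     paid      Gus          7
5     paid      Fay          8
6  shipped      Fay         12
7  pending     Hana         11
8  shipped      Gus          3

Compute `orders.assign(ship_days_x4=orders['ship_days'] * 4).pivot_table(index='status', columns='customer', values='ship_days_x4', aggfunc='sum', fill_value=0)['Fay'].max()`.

48

add column ship_days_x4 = orders['ship_days'] * 4:
    status customer  ship_days  ship_days_x4
0  pending      Fay          8            32
1     paid    Quinn          2             8
2  pending      Uma          3            12
3  shipped      Wes          7            28
4     paid      Gus          7            28
5     paid      Fay          8            32
6  shipped      Fay         12            48
7  pending     Hana         11            44
8  shipped      Gus          3            12
pivot: rows=status, cols=customer, sum(ship_days_x4):
customer  Fay  Gus  Hana  Quinn  Uma  Wes
status                                   
paid       32   28     0      8    0    0
pending    32    0    44      0   12    0
shipped    48   12     0      0    0   28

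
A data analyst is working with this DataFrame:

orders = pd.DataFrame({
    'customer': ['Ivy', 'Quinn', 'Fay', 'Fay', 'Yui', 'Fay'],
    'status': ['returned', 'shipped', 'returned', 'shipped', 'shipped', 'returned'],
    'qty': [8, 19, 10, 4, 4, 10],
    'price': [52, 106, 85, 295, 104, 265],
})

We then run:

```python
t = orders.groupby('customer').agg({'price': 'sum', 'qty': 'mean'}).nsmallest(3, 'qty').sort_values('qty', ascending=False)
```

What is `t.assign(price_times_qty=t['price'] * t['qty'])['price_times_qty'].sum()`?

5992.0

group by customer: sum(price), mean(qty):
          price   qty
customer             
Fay         645   8.0
Ivy          52   8.0
Quinn       106  19.0
Yui         104   4.0
take 3 rows with smallest qty:
          price  qty
customer            
Yui         104  4.0
Fay         645  8.0
Ivy          52  8.0
sort by qty descending:
          price  qty
customer            
Fay         645  8.0
Ivy          52  8.0
Yui         104  4.0
add column price_times_qty = t['price'] * t['qty']:
          price  qty  price_times_qty
customer                             
Fay         645  8.0           5160.0
Ivy          52  8.0            416.0
Yui         104  4.0            416.0
The sum of column 'price_times_qty' is 5992.0.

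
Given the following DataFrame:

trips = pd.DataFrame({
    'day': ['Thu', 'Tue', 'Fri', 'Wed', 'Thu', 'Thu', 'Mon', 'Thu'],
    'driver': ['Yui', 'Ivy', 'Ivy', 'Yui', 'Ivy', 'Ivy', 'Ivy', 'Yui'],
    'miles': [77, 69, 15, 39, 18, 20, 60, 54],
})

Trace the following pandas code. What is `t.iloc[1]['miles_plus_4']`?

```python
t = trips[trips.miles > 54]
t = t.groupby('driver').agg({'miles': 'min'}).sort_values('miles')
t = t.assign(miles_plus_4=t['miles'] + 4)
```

filter rows where miles > 54:
   day driver  miles
0  Thu    Yui     77
1  Tue    Ivy     69
6  Mon    Ivy     60
group by driver, min of miles:
        miles
driver       
Ivy        60
Yui        77
sort by miles:
        miles
driver       
Ivy        60
Yui        77
add column miles_plus_4 = t['miles'] + 4:
        miles  miles_plus_4
driver                     
Ivy        60            64
Yui        77            81
Hence 81.

81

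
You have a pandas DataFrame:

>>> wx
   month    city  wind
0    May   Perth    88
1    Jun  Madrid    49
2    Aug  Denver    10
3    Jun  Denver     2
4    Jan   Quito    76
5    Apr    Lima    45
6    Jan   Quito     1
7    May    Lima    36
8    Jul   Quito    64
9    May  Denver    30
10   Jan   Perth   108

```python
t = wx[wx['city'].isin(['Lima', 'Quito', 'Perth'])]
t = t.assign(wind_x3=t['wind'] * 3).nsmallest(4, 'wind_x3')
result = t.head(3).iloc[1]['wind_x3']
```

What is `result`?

filter rows where city in ['Lima', 'Quito', 'Perth']:
   month   city  wind
0    May  Perth    88
4    Jan  Quito    76
5    Apr   Lima    45
6    Jan  Quito     1
7    May   Lima    36
8    Jul  Quito    64
10   Jan  Perth   108
add column wind_x3 = t['wind'] * 3:
   month   city  wind  wind_x3
0    May  Perth    88      264
4    Jan  Quito    76      228
5    Apr   Lima    45      135
6    Jan  Quito     1        3
7    May   Lima    36      108
8    Jul  Quito    64      192
10   Jan  Perth   108      324
take 4 rows with smallest wind_x3:
  month   city  wind  wind_x3
6   Jan  Quito     1        3
7   May   Lima    36      108
5   Apr   Lima    45      135
8   Jul  Quito    64      192
take first 3 rows:
  month   city  wind  wind_x3
6   Jan  Quito     1        3
7   May   Lima    36      108
5   Apr   Lima    45      135

108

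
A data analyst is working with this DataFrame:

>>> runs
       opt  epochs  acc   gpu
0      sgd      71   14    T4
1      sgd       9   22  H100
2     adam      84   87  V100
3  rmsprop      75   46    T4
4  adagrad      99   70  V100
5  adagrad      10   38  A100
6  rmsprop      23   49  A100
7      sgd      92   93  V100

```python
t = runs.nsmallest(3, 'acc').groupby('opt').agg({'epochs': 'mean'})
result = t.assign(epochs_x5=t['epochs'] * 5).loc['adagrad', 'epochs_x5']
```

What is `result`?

50.0

take 3 rows with smallest acc:
       opt  epochs  acc   gpu
0      sgd      71   14    T4
1      sgd       9   22  H100
5  adagrad      10   38  A100
group by opt, mean of epochs:
         epochs
opt            
adagrad    10.0
sgd        40.0
add column epochs_x5 = t['epochs'] * 5:
         epochs  epochs_x5
opt                       
adagrad    10.0       50.0
sgd        40.0      200.0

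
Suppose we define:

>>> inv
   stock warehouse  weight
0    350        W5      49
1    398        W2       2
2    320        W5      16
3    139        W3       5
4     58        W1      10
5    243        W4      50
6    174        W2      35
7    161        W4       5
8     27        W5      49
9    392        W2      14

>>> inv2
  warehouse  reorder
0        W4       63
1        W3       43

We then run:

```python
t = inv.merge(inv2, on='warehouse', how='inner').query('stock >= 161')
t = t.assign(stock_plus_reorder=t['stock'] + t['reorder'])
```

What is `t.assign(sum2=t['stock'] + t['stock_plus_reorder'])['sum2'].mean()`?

467.0

merge on 'warehouse' (how='inner') → 3 rows:
   stock warehouse  weight  reorder
0    139        W3       5       43
1    243        W4      50       63
2    161        W4       5       63
filter rows where stock >= 161:
   stock warehouse  weight  reorder
1    243        W4      50       63
2    161        W4       5       63
add column stock_plus_reorder = t['stock'] + t['reorder']:
   stock warehouse  weight  reorder  stock_plus_reorder
1    243        W4      50       63                 306
2    161        W4       5       63                 224
add column sum2 = t['stock'] + t['stock_plus_reorder']:
   stock warehouse  weight  reorder  stock_plus_reorder  sum2
1    243        W4      50       63                 306   549
2    161        W4       5       63                 224   385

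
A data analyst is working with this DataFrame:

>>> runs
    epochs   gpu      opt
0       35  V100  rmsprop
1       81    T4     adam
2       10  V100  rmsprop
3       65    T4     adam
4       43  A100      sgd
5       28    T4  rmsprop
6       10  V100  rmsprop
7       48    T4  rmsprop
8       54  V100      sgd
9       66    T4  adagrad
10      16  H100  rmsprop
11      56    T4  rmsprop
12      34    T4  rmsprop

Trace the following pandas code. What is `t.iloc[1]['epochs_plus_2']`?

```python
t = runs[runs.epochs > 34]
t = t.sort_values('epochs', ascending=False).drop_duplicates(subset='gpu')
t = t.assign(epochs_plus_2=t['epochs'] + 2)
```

filter rows where epochs > 34:
    epochs   gpu      opt
0       35  V100  rmsprop
1       81    T4     adam
3       65    T4     adam
4       43  A100      sgd
7       48    T4  rmsprop
8       54  V100      sgd
9       66    T4  adagrad
11      56    T4  rmsprop
sort by epochs descending:
    epochs   gpu      opt
1       81    T4     adam
9       66    T4  adagrad
3       65    T4     adam
11      56    T4  rmsprop
8       54  V100      sgd
7       48    T4  rmsprop
4       43  A100      sgd
0       35  V100  rmsprop
drop duplicate gpu (keep=first):
   epochs   gpu   opt
1      81    T4  adam
8      54  V100   sgd
4      43  A100   sgd
add column epochs_plus_2 = t['epochs'] + 2:
   epochs   gpu   opt  epochs_plus_2
1      81    T4  adam             83
8      54  V100   sgd             56
4      43  A100   sgd             45
Then the value at position 1, column 'epochs_plus_2': 56

56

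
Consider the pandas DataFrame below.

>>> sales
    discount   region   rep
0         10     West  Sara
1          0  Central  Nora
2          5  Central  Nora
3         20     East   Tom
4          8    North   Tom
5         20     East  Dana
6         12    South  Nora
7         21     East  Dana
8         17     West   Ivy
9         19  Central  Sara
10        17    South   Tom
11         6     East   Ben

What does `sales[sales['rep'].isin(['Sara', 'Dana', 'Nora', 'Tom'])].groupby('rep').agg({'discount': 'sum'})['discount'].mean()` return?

filter rows where rep in ['Sara', 'Dana', 'Nora', 'Tom']:
    discount   region   rep
0         10     West  Sara
1          0  Central  Nora
2          5  Central  Nora
3         20     East   Tom
4          8    North   Tom
5         20     East  Dana
6         12    South  Nora
7         21     East  Dana
9         19  Central  Sara
10        17    South   Tom
group by rep, sum of discount:
      discount
rep           
Dana        41
Nora        17
Sara        29
Tom         45
So mean() = 33.0.

33.0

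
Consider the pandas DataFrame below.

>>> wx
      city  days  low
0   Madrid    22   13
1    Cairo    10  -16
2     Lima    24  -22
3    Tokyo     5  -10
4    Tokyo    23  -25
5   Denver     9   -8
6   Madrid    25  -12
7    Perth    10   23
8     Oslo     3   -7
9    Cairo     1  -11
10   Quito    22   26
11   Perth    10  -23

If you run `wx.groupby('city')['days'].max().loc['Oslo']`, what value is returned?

group by city, max of days:
city
Cairo     10
Denver     9
Lima      24
Madrid    25
Oslo       3
Perth     10
Quito     22
Tokyo     23
Name: days, dtype: int64
So loc['Oslo'] = 3.

3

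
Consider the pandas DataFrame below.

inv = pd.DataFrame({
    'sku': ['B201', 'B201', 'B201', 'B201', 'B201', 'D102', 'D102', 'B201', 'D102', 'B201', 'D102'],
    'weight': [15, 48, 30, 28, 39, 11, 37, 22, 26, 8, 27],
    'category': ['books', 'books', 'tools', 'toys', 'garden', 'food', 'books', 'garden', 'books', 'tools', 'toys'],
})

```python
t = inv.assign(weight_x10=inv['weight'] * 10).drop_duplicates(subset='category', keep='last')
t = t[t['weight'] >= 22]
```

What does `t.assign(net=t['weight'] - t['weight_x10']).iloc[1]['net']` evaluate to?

add column weight_x10 = inv['weight'] * 10:
     sku  weight category  weight_x10
0   B201      15    books         150
1   B201      48    books         480
2   B201      30    tools         300
3   B201      28     toys         280
4   B201      39   garden         390
5   D102      11     food         110
6   D102      37    books         370
7   B201      22   garden         220
8   D102      26    books         260
9   B201       8    tools          80
10  D102      27     toys         270
drop duplicate category (keep=last):
     sku  weight category  weight_x10
5   D102      11     food         110
7   B201      22   garden         220
8   D102      26    books         260
9   B201       8    tools          80
10  D102      27     toys         270
filter rows where weight >= 22:
     sku  weight category  weight_x10
7   B201      22   garden         220
8   D102      26    books         260
10  D102      27     toys         270
add column net = t['weight'] - t['weight_x10']:
     sku  weight category  weight_x10  net
7   B201      22   garden         220 -198
8   D102      26    books         260 -234
10  D102      27     toys         270 -243
Taking the value at position 1, column 'net' gives -234.

-234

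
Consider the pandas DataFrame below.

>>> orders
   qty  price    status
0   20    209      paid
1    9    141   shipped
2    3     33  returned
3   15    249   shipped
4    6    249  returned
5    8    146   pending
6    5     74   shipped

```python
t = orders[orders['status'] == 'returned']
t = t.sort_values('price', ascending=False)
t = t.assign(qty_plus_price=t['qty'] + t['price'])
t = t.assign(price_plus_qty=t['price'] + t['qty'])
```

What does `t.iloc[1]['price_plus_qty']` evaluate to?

36

filter rows where status == 'returned':
   qty  price    status
2    3     33  returned
4    6    249  returned
sort by price descending:
   qty  price    status
4    6    249  returned
2    3     33  returned
add column qty_plus_price = t['qty'] + t['price']:
   qty  price    status  qty_plus_price
4    6    249  returned             255
2    3     33  returned              36
add column price_plus_qty = t['price'] + t['qty']:
   qty  price    status  qty_plus_price  price_plus_qty
4    6    249  returned             255             255
2    3     33  returned              36              36
Hence 36.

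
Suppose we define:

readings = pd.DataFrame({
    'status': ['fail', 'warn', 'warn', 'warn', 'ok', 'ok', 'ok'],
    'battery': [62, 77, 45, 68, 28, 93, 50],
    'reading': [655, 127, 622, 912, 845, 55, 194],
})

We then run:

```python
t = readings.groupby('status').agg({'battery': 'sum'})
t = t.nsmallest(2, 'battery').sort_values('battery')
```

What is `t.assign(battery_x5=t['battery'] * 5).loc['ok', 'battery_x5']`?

855

group by status, sum of battery:
        battery
status         
fail         62
ok          171
warn        190
take 2 rows with smallest battery:
        battery
status         
fail         62
ok          171
sort by battery:
        battery
status         
fail         62
ok          171
add column battery_x5 = t['battery'] * 5:
        battery  battery_x5
status                     
fail         62         310
ok          171         855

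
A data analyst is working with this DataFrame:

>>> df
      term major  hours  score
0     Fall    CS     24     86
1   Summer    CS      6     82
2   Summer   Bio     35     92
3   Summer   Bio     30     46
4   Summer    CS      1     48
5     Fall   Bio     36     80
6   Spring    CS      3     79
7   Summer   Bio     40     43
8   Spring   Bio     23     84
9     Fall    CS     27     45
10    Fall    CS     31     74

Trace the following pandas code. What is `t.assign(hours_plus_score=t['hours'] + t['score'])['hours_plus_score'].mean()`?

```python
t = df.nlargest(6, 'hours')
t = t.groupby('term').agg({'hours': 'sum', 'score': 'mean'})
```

162.833333333

take 6 rows with largest hours:
      term major  hours  score
7   Summer   Bio     40     43
5     Fall   Bio     36     80
2   Summer   Bio     35     92
10    Fall    CS     31     74
3   Summer   Bio     30     46
9     Fall    CS     27     45
group by term: sum(hours), mean(score):
        hours      score
term                    
Fall       94  66.333333
Summer    105  60.333333
add column hours_plus_score = t['hours'] + t['score']:
        hours      score  hours_plus_score
term                                      
Fall       94  66.333333        160.333333
Summer    105  60.333333        165.333333
The mean of column 'hours_plus_score' is 162.833333333.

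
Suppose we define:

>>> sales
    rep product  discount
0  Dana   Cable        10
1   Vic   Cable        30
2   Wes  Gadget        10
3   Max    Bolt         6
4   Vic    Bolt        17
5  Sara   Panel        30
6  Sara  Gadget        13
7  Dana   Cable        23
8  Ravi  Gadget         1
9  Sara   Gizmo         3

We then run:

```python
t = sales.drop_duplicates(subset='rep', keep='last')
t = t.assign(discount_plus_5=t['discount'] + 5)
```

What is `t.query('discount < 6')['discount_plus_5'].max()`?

drop duplicate rep (keep=last):
    rep product  discount
2   Wes  Gadget        10
3   Max    Bolt         6
4   Vic    Bolt        17
7  Dana   Cable        23
8  Ravi  Gadget         1
9  Sara   Gizmo         3
add column discount_plus_5 = t['discount'] + 5:
    rep product  discount  discount_plus_5
2   Wes  Gadget        10               15
3   Max    Bolt         6               11
4   Vic    Bolt        17               22
7  Dana   Cable        23               28
8  Ravi  Gadget         1                6
9  Sara   Gizmo         3                8
filter rows where discount < 6:
    rep product  discount  discount_plus_5
8  Ravi  Gadget         1                6
9  Sara   Gizmo         3                8
max of column 'discount_plus_5' → 8

8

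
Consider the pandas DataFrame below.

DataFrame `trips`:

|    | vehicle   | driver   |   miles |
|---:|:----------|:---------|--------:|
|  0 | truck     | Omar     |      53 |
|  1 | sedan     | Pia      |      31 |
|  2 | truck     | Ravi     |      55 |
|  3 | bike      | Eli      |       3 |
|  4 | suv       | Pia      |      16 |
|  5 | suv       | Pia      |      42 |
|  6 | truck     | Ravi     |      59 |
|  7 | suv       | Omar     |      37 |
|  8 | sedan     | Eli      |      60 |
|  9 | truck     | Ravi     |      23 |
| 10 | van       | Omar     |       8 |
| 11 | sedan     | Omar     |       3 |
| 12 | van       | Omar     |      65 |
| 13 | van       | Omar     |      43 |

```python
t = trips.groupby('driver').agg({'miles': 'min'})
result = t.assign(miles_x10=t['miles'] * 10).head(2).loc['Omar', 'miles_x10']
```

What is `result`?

group by driver, min of miles:
        miles
driver       
Eli         3
Omar        3
Pia        16
Ravi       23
add column miles_x10 = t['miles'] * 10:
        miles  miles_x10
driver                  
Eli         3         30
Omar        3         30
Pia        16        160
Ravi       23        230
take first 2 rows:
        miles  miles_x10
driver                  
Eli         3         30
Omar        3         30
Hence 30.

30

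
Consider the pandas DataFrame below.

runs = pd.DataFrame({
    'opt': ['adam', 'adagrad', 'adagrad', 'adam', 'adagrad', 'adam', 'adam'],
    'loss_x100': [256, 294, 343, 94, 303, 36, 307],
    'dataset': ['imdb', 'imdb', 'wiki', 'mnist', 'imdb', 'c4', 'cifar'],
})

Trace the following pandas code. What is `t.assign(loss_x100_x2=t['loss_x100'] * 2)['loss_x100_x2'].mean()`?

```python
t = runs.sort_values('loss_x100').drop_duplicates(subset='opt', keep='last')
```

sort by loss_x100:
       opt  loss_x100 dataset
5     adam         36      c4
3     adam         94   mnist
0     adam        256    imdb
1  adagrad        294    imdb
4  adagrad        303    imdb
6     adam        307   cifar
2  adagrad        343    wiki
drop duplicate opt (keep=last):
       opt  loss_x100 dataset
6     adam        307   cifar
2  adagrad        343    wiki
add column loss_x100_x2 = t['loss_x100'] * 2:
       opt  loss_x100 dataset  loss_x100_x2
6     adam        307   cifar           614
2  adagrad        343    wiki           686
Hence 650.0.

650.0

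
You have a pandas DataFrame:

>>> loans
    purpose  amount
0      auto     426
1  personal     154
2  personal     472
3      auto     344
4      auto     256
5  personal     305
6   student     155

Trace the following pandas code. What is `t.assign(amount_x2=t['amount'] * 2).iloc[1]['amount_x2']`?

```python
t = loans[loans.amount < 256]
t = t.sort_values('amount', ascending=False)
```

filter rows where amount < 256:
    purpose  amount
1  personal     154
6   student     155
sort by amount descending:
    purpose  amount
6   student     155
1  personal     154
add column amount_x2 = t['amount'] * 2:
    purpose  amount  amount_x2
6   student     155        310
1  personal     154        308

308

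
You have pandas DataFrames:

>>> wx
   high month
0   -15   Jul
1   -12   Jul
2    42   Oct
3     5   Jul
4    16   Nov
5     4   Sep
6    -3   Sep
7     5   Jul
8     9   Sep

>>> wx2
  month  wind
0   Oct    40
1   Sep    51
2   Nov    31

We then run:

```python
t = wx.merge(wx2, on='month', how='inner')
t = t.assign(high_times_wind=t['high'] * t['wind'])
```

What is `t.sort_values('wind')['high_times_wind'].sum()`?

merge on 'month' (how='inner') → 5 rows:
   high month  wind
0    42   Oct    40
1    16   Nov    31
2     4   Sep    51
3    -3   Sep    51
4     9   Sep    51
add column high_times_wind = t['high'] * t['wind']:
   high month  wind  high_times_wind
0    42   Oct    40             1680
1    16   Nov    31              496
2     4   Sep    51              204
3    -3   Sep    51             -153
4     9   Sep    51              459
sort by wind:
   high month  wind  high_times_wind
1    16   Nov    31              496
0    42   Oct    40             1680
2     4   Sep    51              204
3    -3   Sep    51             -153
4     9   Sep    51              459

2686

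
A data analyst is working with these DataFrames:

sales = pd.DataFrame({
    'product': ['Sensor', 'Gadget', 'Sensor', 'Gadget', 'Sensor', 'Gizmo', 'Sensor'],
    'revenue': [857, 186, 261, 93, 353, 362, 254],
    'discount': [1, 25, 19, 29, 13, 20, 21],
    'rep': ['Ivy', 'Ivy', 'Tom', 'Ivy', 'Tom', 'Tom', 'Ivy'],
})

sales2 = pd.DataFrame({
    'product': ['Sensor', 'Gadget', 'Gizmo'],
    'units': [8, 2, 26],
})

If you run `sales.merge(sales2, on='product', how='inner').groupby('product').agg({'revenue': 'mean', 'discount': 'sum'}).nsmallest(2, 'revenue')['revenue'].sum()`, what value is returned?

merge on 'product' (how='inner') → 7 rows:
  product  revenue  discount  rep  units
0  Sensor      857         1  Ivy      8
1  Gadget      186        25  Ivy      2
2  Sensor      261        19  Tom      8
3  Gadget       93        29  Ivy      2
4  Sensor      353        13  Tom      8
5   Gizmo      362        20  Tom     26
6  Sensor      254        21  Ivy      8
group by product: mean(revenue), sum(discount):
         revenue  discount
product                   
Gadget    139.50        54
Gizmo     362.00        20
Sensor    431.25        54
take 2 rows with smallest revenue:
         revenue  discount
product                   
Gadget     139.5        54
Gizmo      362.0        20
So sum() = 501.5.

501.5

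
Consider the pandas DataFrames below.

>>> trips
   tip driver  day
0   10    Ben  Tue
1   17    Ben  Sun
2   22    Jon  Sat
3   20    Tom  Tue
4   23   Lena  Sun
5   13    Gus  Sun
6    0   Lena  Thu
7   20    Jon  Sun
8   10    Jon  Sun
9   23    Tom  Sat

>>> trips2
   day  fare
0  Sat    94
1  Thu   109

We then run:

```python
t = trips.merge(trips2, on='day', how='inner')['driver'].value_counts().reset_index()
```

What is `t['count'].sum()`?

3

merge on 'day' (how='inner') → 3 rows:
   tip driver  day  fare
0   22    Jon  Sat    94
1    0   Lena  Thu   109
2   23    Tom  Sat    94
value_counts of driver:
driver
Jon     1
Lena    1
Tom     1
Name: count, dtype: int64
reset_index():
  driver  count
0    Jon      1
1   Lena      1
2    Tom      1
Reading off the sum of column 'count', we get 3.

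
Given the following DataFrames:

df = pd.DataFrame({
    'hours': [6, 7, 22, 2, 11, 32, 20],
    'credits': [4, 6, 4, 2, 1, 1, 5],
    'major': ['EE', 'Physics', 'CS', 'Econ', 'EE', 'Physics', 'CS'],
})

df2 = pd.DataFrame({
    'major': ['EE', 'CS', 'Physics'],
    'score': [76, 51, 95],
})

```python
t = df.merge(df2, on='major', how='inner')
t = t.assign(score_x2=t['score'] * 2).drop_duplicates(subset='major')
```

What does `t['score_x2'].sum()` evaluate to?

merge on 'major' (how='inner') → 6 rows:
   hours  credits    major  score
0      6        4       EE     76
1      7        6  Physics     95
2     22        4       CS     51
3     11        1       EE     76
4     32        1  Physics     95
5     20        5       CS     51
add column score_x2 = t['score'] * 2:
   hours  credits    major  score  score_x2
0      6        4       EE     76       152
1      7        6  Physics     95       190
2     22        4       CS     51       102
3     11        1       EE     76       152
4     32        1  Physics     95       190
5     20        5       CS     51       102
drop duplicate major (keep=first):
   hours  credits    major  score  score_x2
0      6        4       EE     76       152
1      7        6  Physics     95       190
2     22        4       CS     51       102
The sum of column 'score_x2' is 444.

444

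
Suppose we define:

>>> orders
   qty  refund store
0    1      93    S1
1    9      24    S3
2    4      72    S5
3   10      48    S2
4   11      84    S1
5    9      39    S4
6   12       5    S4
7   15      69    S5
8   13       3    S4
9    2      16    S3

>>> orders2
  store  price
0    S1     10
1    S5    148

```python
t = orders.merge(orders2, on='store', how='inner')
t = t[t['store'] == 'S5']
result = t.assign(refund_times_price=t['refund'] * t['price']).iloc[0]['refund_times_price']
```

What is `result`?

10656

merge on 'store' (how='inner') → 4 rows:
   qty  refund store  price
0    1      93    S1     10
1    4      72    S5    148
2   11      84    S1     10
3   15      69    S5    148
filter rows where store == 'S5':
   qty  refund store  price
1    4      72    S5    148
3   15      69    S5    148
add column refund_times_price = t['refund'] * t['price']:
   qty  refund store  price  refund_times_price
1    4      72    S5    148               10656
3   15      69    S5    148               10212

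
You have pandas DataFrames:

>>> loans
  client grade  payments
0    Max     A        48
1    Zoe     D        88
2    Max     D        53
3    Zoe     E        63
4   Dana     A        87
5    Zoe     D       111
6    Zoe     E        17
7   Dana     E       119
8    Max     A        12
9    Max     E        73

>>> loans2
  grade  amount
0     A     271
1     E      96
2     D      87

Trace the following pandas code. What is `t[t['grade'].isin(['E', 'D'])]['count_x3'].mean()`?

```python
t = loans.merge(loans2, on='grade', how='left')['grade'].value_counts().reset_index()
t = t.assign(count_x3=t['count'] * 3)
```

10.5

merge on 'grade' (how='left') → 10 rows:
  client grade  payments  amount
0    Max     A        48     271
1    Zoe     D        88      87
2    Max     D        53      87
3    Zoe     E        63      96
4   Dana     A        87     271
5    Zoe     D       111      87
6    Zoe     E        17      96
7   Dana     E       119      96
8    Max     A        12     271
9    Max     E        73      96
value_counts of grade:
grade
E    4
A    3
D    3
Name: count, dtype: int64
reset_index():
  grade  count
0     E      4
1     A      3
2     D      3
add column count_x3 = t['count'] * 3:
  grade  count  count_x3
0     E      4        12
1     A      3         9
2     D      3         9
filter rows where grade in ['E', 'D']:
  grade  count  count_x3
0     E      4        12
2     D      3         9
Reading off the mean of column 'count_x3', we get 10.5.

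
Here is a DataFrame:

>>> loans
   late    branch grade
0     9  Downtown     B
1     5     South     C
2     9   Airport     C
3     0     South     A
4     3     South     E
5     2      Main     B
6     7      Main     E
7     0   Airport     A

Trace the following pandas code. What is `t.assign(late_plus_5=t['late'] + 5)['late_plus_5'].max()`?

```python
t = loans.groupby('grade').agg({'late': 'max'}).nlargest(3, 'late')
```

group by grade, max of late:
       late
grade      
A         0
B         9
C         9
E         7
take 3 rows with largest late:
       late
grade      
B         9
C         9
E         7
add column late_plus_5 = t['late'] + 5:
       late  late_plus_5
grade                   
B         9           14
C         9           14
E         7           12

14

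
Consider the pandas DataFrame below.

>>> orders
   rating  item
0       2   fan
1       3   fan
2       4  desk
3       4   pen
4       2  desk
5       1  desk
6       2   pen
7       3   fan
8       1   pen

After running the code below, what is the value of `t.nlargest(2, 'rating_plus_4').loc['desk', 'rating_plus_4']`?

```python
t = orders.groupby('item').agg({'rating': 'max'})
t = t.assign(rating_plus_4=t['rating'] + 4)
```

group by item, max of rating:
      rating
item        
desk       4
fan        3
pen        4
add column rating_plus_4 = t['rating'] + 4:
      rating  rating_plus_4
item                       
desk       4              8
fan        3              7
pen        4              8
take 2 rows with largest rating_plus_4:
      rating  rating_plus_4
item                       
desk       4              8
pen        4              8
Reading off the value at row 'desk', column 'rating_plus_4', we get 8.

8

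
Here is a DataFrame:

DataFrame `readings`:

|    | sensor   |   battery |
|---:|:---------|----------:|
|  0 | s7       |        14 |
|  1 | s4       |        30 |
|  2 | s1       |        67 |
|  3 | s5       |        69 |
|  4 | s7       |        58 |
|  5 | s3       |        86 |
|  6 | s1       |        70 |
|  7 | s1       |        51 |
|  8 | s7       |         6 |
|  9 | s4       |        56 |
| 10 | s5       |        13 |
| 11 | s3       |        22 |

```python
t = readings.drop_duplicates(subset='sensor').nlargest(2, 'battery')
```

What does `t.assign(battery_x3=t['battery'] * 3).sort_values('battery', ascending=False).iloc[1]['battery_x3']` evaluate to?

207

drop duplicate sensor (keep=first):
  sensor  battery
0     s7       14
1     s4       30
2     s1       67
3     s5       69
5     s3       86
take 2 rows with largest battery:
  sensor  battery
5     s3       86
3     s5       69
add column battery_x3 = t['battery'] * 3:
  sensor  battery  battery_x3
5     s3       86         258
3     s5       69         207
sort by battery descending:
  sensor  battery  battery_x3
5     s3       86         258
3     s5       69         207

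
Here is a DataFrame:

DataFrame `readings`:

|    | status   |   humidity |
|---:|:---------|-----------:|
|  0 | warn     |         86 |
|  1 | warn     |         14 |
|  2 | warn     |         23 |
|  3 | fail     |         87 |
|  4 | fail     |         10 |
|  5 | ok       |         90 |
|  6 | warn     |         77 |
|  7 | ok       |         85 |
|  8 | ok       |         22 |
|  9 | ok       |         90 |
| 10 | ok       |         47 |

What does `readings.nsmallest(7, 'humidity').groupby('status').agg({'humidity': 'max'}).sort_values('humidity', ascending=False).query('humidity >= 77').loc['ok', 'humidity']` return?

take 7 rows with smallest humidity:
   status  humidity
4    fail        10
1    warn        14
8      ok        22
2    warn        23
10     ok        47
6    warn        77
7      ok        85
group by status, max of humidity:
        humidity
status          
fail          10
ok            85
warn          77
sort by humidity descending:
        humidity
status          
ok            85
warn          77
fail          10
filter rows where humidity >= 77:
        humidity
status          
ok            85
warn          77

85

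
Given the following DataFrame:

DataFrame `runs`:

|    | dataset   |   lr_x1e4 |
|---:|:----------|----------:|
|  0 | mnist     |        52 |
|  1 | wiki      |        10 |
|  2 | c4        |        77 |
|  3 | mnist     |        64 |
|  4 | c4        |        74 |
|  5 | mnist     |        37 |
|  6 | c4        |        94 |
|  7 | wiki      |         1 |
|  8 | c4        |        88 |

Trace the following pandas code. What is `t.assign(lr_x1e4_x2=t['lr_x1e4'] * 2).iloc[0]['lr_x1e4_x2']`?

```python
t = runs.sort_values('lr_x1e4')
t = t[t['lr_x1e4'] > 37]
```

sort by lr_x1e4:
  dataset  lr_x1e4
7    wiki        1
1    wiki       10
5   mnist       37
0   mnist       52
3   mnist       64
4      c4       74
2      c4       77
8      c4       88
6      c4       94
filter rows where lr_x1e4 > 37:
  dataset  lr_x1e4
0   mnist       52
3   mnist       64
4      c4       74
2      c4       77
8      c4       88
6      c4       94
add column lr_x1e4_x2 = t['lr_x1e4'] * 2:
  dataset  lr_x1e4  lr_x1e4_x2
0   mnist       52         104
3   mnist       64         128
4      c4       74         148
2      c4       77         154
8      c4       88         176
6      c4       94         188
Finally, value at position 0, column 'lr_x1e4_x2' = 104.

104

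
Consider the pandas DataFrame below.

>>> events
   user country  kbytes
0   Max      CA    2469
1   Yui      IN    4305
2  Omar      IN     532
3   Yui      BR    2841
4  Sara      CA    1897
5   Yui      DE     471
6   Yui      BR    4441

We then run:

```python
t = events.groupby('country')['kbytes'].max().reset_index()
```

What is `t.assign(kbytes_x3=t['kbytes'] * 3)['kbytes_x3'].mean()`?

group by country, max of kbytes:
country
BR    4441
CA    2469
DE     471
IN    4305
Name: kbytes, dtype: int64
reset_index():
  country  kbytes
0      BR    4441
1      CA    2469
2      DE     471
3      IN    4305
add column kbytes_x3 = t['kbytes'] * 3:
  country  kbytes  kbytes_x3
0      BR    4441      13323
1      CA    2469       7407
2      DE     471       1413
3      IN    4305      12915

8764.5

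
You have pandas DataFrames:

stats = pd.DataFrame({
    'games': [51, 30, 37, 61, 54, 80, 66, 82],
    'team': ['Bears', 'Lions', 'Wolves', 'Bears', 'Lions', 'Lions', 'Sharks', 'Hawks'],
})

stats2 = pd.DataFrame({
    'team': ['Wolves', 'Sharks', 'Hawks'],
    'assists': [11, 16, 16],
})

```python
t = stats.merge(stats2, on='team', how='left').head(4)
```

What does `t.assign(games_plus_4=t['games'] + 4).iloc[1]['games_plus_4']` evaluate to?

34

merge on 'team' (how='left') → 8 rows:
   games    team  assists
0     51   Bears      NaN
1     30   Lions      NaN
2     37  Wolves     11.0
3     61   Bears      NaN
4     54   Lions      NaN
5     80   Lions      NaN
6     66  Sharks     16.0
7     82   Hawks     16.0
take first 4 rows:
   games    team  assists
0     51   Bears      NaN
1     30   Lions      NaN
2     37  Wolves     11.0
3     61   Bears      NaN
add column games_plus_4 = t['games'] + 4:
   games    team  assists  games_plus_4
0     51   Bears      NaN            55
1     30   Lions      NaN            34
2     37  Wolves     11.0            41
3     61   Bears      NaN            65
Hence 34.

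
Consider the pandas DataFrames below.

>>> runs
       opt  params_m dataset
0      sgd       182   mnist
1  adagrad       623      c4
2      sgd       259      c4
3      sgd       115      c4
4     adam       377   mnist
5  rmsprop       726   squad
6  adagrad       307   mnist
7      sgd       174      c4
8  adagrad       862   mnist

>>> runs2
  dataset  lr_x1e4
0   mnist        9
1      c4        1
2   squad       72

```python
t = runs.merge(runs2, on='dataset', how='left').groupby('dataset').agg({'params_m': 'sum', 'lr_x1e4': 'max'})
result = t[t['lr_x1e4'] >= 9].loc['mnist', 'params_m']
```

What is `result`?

1728

merge on 'dataset' (how='left') → 9 rows:
       opt  params_m dataset  lr_x1e4
0      sgd       182   mnist        9
1  adagrad       623      c4        1
2      sgd       259      c4        1
3      sgd       115      c4        1
4     adam       377   mnist        9
5  rmsprop       726   squad       72
6  adagrad       307   mnist        9
7      sgd       174      c4        1
8  adagrad       862   mnist        9
group by dataset: sum(params_m), max(lr_x1e4):
         params_m  lr_x1e4
dataset                   
c4           1171        1
mnist        1728        9
squad         726       72
filter rows where lr_x1e4 >= 9:
         params_m  lr_x1e4
dataset                   
mnist        1728        9
squad         726       72
Finally, value at row 'mnist', column 'params_m' = 1728.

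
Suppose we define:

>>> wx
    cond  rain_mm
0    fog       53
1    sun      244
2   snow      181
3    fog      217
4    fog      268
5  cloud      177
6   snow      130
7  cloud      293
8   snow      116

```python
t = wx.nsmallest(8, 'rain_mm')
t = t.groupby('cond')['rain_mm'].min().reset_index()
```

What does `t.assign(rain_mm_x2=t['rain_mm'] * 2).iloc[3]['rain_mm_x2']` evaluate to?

take 8 rows with smallest rain_mm:
    cond  rain_mm
0    fog       53
8   snow      116
6   snow      130
5  cloud      177
2   snow      181
3    fog      217
1    sun      244
4    fog      268
group by cond, min of rain_mm:
cond
cloud    177
fog       53
snow     116
sun      244
Name: rain_mm, dtype: int64
reset_index():
    cond  rain_mm
0  cloud      177
1    fog       53
2   snow      116
3    sun      244
add column rain_mm_x2 = t['rain_mm'] * 2:
    cond  rain_mm  rain_mm_x2
0  cloud      177         354
1    fog       53         106
2   snow      116         232
3    sun      244         488

488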